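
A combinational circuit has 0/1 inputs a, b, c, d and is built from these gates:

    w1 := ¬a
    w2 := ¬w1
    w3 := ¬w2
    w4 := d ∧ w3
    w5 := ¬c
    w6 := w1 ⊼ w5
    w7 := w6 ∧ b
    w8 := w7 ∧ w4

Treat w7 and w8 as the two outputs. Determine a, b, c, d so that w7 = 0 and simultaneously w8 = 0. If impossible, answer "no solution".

Check with a=1 b=0 c=1 d=0:
w1 = ¬a = ¬1 = 0
w2 = ¬w1 = ¬0 = 1
w3 = ¬w2 = ¬1 = 0
w4 = d ∧ w3 = 0 ∧ 0 = 0
w5 = ¬c = ¬1 = 0
w6 = w1 ⊼ w5 = 0 ⊼ 0 = 1
w7 = w6 ∧ b = 1 ∧ 0 = 0
w8 = w7 ∧ w4 = 0 ∧ 0 = 0
So w7 = 0 and w8 = 0.

a=1 b=0 c=1 d=0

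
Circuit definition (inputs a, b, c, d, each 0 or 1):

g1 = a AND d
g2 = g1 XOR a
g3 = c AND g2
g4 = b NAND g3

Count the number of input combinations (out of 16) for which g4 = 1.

15

g4 = b NAND g3 must be 1, so at least one of b, g3 is 0.
Enumerating the 16 input combinations, 15 give g4 = 1 and 1 give g4 = 0.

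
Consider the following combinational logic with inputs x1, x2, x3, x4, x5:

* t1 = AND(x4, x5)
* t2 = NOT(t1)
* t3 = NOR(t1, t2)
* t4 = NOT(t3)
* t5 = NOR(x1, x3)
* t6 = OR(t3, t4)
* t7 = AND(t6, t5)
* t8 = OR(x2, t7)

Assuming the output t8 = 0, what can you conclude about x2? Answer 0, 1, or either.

0

t8 = OR(x2, t7) must be 0, so both x2 = 0 and t7 = 0.
Every assignment with t8 = 0 has x2 = 0; there are 12 such assignment(s).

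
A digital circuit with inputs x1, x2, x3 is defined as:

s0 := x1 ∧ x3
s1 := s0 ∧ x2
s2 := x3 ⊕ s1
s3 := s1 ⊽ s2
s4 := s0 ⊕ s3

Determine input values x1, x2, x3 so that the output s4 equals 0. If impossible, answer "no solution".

s4 = s0 ⊕ s3 must be 0, so s0 and s3 are equal.
Check with x1=0, x2=1, x3=1:
s0 = x1 ∧ x3 = 0 ∧ 1 = 0
s1 = s0 ∧ x2 = 0 ∧ 1 = 0
s2 = x3 ⊕ s1 = 1 ⊕ 0 = 1
s3 = s1 ⊽ s2 = 0 ⊽ 1 = 0
s4 = s0 ⊕ s3 = 0 ⊕ 0 = 0
So s4 = 0 as required.

x1=0, x2=1, x3=1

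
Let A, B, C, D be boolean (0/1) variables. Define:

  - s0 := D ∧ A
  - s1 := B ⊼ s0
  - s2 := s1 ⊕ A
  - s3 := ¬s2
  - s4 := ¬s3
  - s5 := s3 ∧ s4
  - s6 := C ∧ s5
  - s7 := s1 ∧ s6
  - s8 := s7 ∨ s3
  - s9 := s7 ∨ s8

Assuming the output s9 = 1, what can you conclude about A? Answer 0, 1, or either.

1

s9 = s7 ∨ s8 must be 1, so at least one of s7, s8 is 1.
Every assignment with s9 = 1 has A = 1; there are 6 such assignment(s).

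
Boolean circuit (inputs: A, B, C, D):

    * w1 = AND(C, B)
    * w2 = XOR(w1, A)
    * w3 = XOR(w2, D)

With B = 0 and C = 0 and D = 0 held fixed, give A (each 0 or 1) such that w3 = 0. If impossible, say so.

A=0

w3 = XOR(w2, D) must be 0, so w2 and D are equal.
Check with B = 0 and C = 0 and D = 0 and A=0:
w1 = AND(C, B) = AND(0, 0) = 0
w2 = XOR(w1, A) = XOR(0, 0) = 0
w3 = XOR(w2, D) = XOR(0, 0) = 0
So w3 = 0.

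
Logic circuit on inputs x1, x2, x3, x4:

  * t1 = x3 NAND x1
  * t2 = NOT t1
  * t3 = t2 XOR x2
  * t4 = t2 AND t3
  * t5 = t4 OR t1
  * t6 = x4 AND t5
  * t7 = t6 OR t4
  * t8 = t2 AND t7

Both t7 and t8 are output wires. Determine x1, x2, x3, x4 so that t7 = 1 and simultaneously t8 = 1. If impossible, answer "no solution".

Check with x1=1, x2=0, x3=1, x4=1:
t1 = x3 NAND x1 = 1 NAND 1 = 0
t2 = NOT t1 = NOT 0 = 1
t3 = t2 XOR x2 = 1 XOR 0 = 1
t4 = t2 AND t3 = 1 AND 1 = 1
t5 = t4 OR t1 = 1 OR 0 = 1
t6 = x4 AND t5 = 1 AND 1 = 1
t7 = t6 OR t4 = 1 OR 1 = 1
t8 = t2 AND t7 = 1 AND 1 = 1
So t7 = 1 and t8 = 1.

x1=1, x2=0, x3=1, x4=1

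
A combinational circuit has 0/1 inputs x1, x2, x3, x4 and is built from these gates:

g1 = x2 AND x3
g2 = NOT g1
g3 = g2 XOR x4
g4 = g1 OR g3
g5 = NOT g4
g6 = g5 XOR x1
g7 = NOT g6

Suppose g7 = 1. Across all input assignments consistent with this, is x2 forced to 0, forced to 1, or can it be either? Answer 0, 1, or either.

either

Both values of x2 occur among assignments with g7 = 1:
  x2=0: x1=0, x2=0, x3=0, x4=0
  x2=1: x1=0, x2=1, x3=0, x4=0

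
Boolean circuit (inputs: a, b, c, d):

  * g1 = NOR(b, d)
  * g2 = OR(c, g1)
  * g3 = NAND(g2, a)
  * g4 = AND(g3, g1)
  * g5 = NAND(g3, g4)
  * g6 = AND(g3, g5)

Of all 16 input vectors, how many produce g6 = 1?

9

g6 = AND(g3, g5) must be 1, so both g3 = 1 and g5 = 1.
g3 = NAND(g2, a) must be 1, so at least one of g2, a is 0.
g5 = NAND(g3, g4) must be 1, so at least one of g3, g4 is 0.
Enumerating the 16 input combinations, 9 give g6 = 1 and 7 give g6 = 0.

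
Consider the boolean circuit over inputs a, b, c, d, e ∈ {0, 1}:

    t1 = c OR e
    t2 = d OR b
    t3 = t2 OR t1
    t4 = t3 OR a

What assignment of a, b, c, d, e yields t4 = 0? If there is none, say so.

t4 = t3 OR a must be 0, so both t3 = 0 and a = 0.
t3 = t2 OR t1 must be 0, so both t2 = 0 and t1 = 0.
Check with a=0, b=0, c=0, d=0, e=0:
t1 = c OR e = 0 OR 0 = 0
t2 = d OR b = 0 OR 0 = 0
t3 = t2 OR t1 = 0 OR 0 = 0
t4 = t3 OR a = 0 OR 0 = 0
So t4 = 0 as required.

a=0, b=0, c=0, d=0, e=0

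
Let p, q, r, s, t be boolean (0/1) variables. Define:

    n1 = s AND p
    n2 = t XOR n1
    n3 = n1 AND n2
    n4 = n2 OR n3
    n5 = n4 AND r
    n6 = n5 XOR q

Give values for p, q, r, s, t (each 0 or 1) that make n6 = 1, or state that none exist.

n6 = n5 XOR q must be 1, so n5 and q differ.
Check with p=1, q=0, r=1, s=0, t=1:
n1 = s AND p = 0 AND 1 = 0
n2 = t XOR n1 = 1 XOR 0 = 1
n3 = n1 AND n2 = 0 AND 1 = 0
n4 = n2 OR n3 = 1 OR 0 = 1
n5 = n4 AND r = 1 AND 1 = 1
n6 = n5 XOR q = 1 XOR 0 = 1
So n6 = 1 as required.

p=1, q=0, r=1, s=0, t=1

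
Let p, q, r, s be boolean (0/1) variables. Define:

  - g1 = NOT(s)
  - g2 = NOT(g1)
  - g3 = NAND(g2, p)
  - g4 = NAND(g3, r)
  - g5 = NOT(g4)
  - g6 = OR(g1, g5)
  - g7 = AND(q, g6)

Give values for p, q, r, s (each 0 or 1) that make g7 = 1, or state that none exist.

g7 = AND(q, g6) must be 1, so both q = 1 and g6 = 1.
g6 = OR(g1, g5) must be 1, so at least one of g1, g5 is 1.
Check with p=0, q=1, r=0, s=0:
g1 = NOT(s) = NOT 0 = 1
g2 = NOT(g1) = NOT 1 = 0
g3 = NAND(g2, p) = NAND(0, 0) = 1
g4 = NAND(g3, r) = NAND(1, 0) = 1
g5 = NOT(g4) = NOT 1 = 0
g6 = OR(g1, g5) = OR(1, 0) = 1
g7 = AND(q, g6) = AND(1, 1) = 1
So g7 = 1 as required.

p=0, q=1, r=0, s=0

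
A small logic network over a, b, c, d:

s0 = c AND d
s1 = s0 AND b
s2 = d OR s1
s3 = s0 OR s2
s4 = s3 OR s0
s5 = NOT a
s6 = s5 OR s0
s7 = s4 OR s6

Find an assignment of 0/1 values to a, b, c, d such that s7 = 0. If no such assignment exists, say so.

s7 = s4 OR s6 must be 0, so both s4 = 0 and s6 = 0.
s4 = s3 OR s0 must be 0, so both s3 = 0 and s0 = 0.
Check with a=1, b=0, c=0, d=0:
s0 = c AND d = 0 AND 0 = 0
s1 = s0 AND b = 0 AND 0 = 0
s2 = d OR s1 = 0 OR 0 = 0
s3 = s0 OR s2 = 0 OR 0 = 0
s4 = s3 OR s0 = 0 OR 0 = 0
s5 = NOT a = NOT 1 = 0
s6 = s5 OR s0 = 0 OR 0 = 0
s7 = s4 OR s6 = 0 OR 0 = 0
So s7 = 0 as required.

a=1, b=0, c=0, d=0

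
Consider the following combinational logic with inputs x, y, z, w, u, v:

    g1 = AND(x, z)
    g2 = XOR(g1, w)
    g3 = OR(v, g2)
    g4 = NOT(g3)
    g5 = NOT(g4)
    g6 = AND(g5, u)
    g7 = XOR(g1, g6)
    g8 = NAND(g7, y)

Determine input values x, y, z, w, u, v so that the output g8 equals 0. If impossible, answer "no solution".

g8 = NAND(g7, y) must be 0, so both g7 = 1 and y = 1.
g7 = XOR(g1, g6) must be 1, so g1 and g6 differ.
Check with x=1 y=1 z=0 w=1 u=1 v=1:
g1 = AND(x, z) = AND(1, 0) = 0
g2 = XOR(g1, w) = XOR(0, 1) = 1
g3 = OR(v, g2) = OR(1, 1) = 1
g4 = NOT(g3) = NOT 1 = 0
g5 = NOT(g4) = NOT 0 = 1
g6 = AND(g5, u) = AND(1, 1) = 1
g7 = XOR(g1, g6) = XOR(0, 1) = 1
g8 = NAND(g7, y) = NAND(1, 1) = 0
So g8 = 0 as required.

x=1 y=1 z=0 w=1 u=1 v=1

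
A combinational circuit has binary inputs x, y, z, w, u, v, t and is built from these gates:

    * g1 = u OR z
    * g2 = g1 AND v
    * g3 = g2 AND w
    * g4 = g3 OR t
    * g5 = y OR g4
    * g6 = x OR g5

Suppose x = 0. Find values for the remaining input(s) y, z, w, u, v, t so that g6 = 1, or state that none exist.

g6 = x OR g5 must be 1, so at least one of x, g5 is 1.
Check with x = 0 and y=1, z=0, w=0, u=1, v=0, t=0:
g1 = u OR z = 1 OR 0 = 1
g2 = g1 AND v = 1 AND 0 = 0
g3 = g2 AND w = 0 AND 0 = 0
g4 = g3 OR t = 0 OR 0 = 0
g5 = y OR g4 = 1 OR 0 = 1
g6 = x OR g5 = 0 OR 1 = 1
So g6 = 1.

y=1 z=0 w=0 u=1 v=0 t=0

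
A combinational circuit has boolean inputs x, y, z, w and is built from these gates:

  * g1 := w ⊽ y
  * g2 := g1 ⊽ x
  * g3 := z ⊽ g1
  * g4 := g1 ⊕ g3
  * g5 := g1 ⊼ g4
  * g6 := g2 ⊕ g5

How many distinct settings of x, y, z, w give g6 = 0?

g6 = g2 ⊕ g5 must be 0, so g2 and g5 are equal.
Enumerating the 16 input combinations, 10 give g6 = 0 and 6 give g6 = 1.

10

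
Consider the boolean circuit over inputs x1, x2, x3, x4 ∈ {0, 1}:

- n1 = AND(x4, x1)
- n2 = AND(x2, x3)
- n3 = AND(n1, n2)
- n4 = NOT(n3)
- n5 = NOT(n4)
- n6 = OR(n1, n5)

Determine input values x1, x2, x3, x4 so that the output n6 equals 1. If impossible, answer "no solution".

n6 = OR(n1, n5) must be 1, so at least one of n1, n5 is 1.
Check with x1=1 x2=1 x3=0 x4=1:
n1 = AND(x4, x1) = AND(1, 1) = 1
n2 = AND(x2, x3) = AND(1, 0) = 0
n3 = AND(n1, n2) = AND(1, 0) = 0
n4 = NOT(n3) = NOT 0 = 1
n5 = NOT(n4) = NOT 1 = 0
n6 = OR(n1, n5) = OR(1, 0) = 1
So n6 = 1 as required.

x1=1 x2=1 x3=0 x4=1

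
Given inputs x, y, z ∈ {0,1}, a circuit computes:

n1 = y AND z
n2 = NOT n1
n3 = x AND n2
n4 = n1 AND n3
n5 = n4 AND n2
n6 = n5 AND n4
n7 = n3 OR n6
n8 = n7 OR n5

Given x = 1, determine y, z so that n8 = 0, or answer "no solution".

Check with x = 1 and y=1, z=1:
n1 = y AND z = 1 AND 1 = 1
n2 = NOT n1 = NOT 1 = 0
n3 = x AND n2 = 1 AND 0 = 0
n4 = n1 AND n3 = 1 AND 0 = 0
n5 = n4 AND n2 = 0 AND 0 = 0
n6 = n5 AND n4 = 0 AND 0 = 0
n7 = n3 OR n6 = 0 OR 0 = 0
n8 = n7 OR n5 = 0 OR 0 = 0
So n8 = 0.

y=1 z=1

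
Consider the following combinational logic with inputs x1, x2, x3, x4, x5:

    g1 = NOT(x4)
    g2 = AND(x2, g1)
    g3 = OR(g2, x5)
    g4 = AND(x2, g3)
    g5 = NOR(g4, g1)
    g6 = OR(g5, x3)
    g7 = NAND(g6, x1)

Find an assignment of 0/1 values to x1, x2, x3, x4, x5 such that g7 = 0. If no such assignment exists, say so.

x1=1, x2=0, x3=1, x4=1, x5=0

Check with x1=1, x2=0, x3=1, x4=1, x5=0:
g1 = NOT(x4) = NOT 1 = 0
g2 = AND(x2, g1) = AND(0, 0) = 0
g3 = OR(g2, x5) = OR(0, 0) = 0
g4 = AND(x2, g3) = AND(0, 0) = 0
g5 = NOR(g4, g1) = NOR(0, 0) = 1
g6 = OR(g5, x3) = OR(1, 1) = 1
g7 = NAND(g6, x1) = NAND(1, 1) = 0
So g7 = 0 as required.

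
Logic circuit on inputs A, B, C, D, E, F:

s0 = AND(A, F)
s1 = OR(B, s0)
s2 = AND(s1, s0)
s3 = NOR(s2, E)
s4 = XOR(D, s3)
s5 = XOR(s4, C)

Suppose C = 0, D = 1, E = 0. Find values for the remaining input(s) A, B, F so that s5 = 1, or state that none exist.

s5 = XOR(s4, C) must be 1, so s4 and C differ.
Check with C = 0, D = 1, E = 0 and A=1, B=0, F=1:
s0 = AND(A, F) = AND(1, 1) = 1
s1 = OR(B, s0) = OR(0, 1) = 1
s2 = AND(s1, s0) = AND(1, 1) = 1
s3 = NOR(s2, E) = NOR(1, 0) = 0
s4 = XOR(D, s3) = XOR(1, 0) = 1
s5 = XOR(s4, C) = XOR(1, 0) = 1
So s5 = 1.

A=1, B=0, F=1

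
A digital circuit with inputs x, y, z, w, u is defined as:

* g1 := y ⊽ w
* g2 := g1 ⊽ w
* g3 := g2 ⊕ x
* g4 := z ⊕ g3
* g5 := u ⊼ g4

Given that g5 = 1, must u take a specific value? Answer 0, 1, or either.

Both values of u occur among assignments with g5 = 1:
  u=0: x=0, y=0, z=0, w=0, u=0
  u=1: x=0, y=0, z=0, w=0, u=1

either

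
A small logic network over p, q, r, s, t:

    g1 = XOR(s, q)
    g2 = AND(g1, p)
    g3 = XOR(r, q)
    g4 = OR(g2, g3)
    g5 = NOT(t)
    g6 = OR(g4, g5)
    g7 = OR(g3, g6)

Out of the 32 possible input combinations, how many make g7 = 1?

26

g7 = OR(g3, g6) must be 1, so at least one of g3, g6 is 1.
Enumerating the 32 input combinations, 26 give g7 = 1 and 6 give g7 = 0.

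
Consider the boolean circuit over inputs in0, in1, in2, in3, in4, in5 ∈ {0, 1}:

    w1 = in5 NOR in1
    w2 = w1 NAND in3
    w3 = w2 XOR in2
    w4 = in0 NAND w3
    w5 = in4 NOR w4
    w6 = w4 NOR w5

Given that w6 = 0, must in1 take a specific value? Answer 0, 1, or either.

either

Both values of in1 occur among assignments with w6 = 0:
  in1=0: in0=0, in1=0, in2=0, in3=0, in4=0, in5=0
  in1=1: in0=0, in1=1, in2=0, in3=0, in4=0, in5=0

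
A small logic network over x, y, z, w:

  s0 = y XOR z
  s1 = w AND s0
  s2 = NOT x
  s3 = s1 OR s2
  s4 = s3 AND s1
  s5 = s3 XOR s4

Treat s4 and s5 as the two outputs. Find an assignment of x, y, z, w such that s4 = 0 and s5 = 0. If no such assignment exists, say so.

x=1, y=1, z=0, w=0

Check with x=1, y=1, z=0, w=0:
s0 = y XOR z = 1 XOR 0 = 1
s1 = w AND s0 = 0 AND 1 = 0
s2 = NOT x = NOT 1 = 0
s3 = s1 OR s2 = 0 OR 0 = 0
s4 = s3 AND s1 = 0 AND 0 = 0
s5 = s3 XOR s4 = 0 XOR 0 = 0
So s4 = 0 and s5 = 0.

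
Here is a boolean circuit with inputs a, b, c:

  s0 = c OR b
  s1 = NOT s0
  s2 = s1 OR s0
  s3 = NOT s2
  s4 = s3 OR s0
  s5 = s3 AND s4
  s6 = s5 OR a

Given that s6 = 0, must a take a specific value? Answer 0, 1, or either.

0

s6 = s5 OR a must be 0, so both s5 = 0 and a = 0.
s5 = s3 AND s4 must be 0, so at least one of s3, s4 is 0.
Every assignment with s6 = 0 has a = 0; there are 4 such assignment(s).
  a=0, b=0, c=0
  a=0, b=0, c=1
  a=0, b=1, c=0
  a=0, b=1, c=1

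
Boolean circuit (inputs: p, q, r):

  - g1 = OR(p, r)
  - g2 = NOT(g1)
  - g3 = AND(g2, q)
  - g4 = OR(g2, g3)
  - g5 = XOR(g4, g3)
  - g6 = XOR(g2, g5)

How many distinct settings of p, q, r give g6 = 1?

g6 = XOR(g2, g5) must be 1, so g2 and g5 differ.
Enumerating the 8 input combinations, 1 give g6 = 1 and 7 give g6 = 0.

1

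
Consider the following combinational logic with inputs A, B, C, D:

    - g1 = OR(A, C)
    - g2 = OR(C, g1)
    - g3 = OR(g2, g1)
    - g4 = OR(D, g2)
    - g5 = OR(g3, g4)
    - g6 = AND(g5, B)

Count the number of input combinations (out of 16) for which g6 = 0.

g6 = AND(g5, B) must be 0, so at least one of g5, B is 0.
Enumerating the 16 input combinations, 9 give g6 = 0 and 7 give g6 = 1.

9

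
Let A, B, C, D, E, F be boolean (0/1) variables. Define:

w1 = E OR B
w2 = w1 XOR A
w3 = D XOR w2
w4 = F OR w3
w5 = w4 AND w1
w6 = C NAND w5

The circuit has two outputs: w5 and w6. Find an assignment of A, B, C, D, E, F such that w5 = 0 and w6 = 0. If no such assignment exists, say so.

no solution exists

Across all 64 input combinations, none give both w5 = 0 and w6 = 0.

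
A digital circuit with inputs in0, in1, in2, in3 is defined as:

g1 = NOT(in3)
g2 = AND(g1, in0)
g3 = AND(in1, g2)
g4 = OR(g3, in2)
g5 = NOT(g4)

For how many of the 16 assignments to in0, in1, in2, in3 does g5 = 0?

9

g5 = NOT(g4) must be 0, so g4 = 1.
g4 = OR(g3, in2) must be 1, so at least one of g3, in2 is 1.
Enumerating the 16 input combinations, 9 give g5 = 0 and 7 give g5 = 1.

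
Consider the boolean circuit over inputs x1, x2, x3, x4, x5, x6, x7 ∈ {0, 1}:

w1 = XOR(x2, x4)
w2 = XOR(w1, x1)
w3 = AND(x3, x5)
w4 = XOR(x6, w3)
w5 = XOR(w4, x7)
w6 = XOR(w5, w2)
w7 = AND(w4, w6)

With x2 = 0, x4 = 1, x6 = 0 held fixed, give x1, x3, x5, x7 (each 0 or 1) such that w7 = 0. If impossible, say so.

w7 = AND(w4, w6) must be 0, so at least one of w4, w6 is 0.
Check with x2 = 0, x4 = 1, x6 = 0 and x1=1, x3=1, x5=1, x7=1:
w1 = XOR(x2, x4) = XOR(0, 1) = 1
w2 = XOR(w1, x1) = XOR(1, 1) = 0
w3 = AND(x3, x5) = AND(1, 1) = 1
w4 = XOR(x6, w3) = XOR(0, 1) = 1
w5 = XOR(w4, x7) = XOR(1, 1) = 0
w6 = XOR(w5, w2) = XOR(0, 0) = 0
w7 = AND(w4, w6) = AND(1, 0) = 0
So w7 = 0.

x1=1 x3=1 x5=1 x7=1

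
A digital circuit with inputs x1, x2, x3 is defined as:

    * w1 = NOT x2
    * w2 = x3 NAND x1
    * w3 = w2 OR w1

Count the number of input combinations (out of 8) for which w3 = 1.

7

w3 = w2 OR w1 must be 1, so at least one of w2, w1 is 1.
Enumerating the 8 input combinations, 7 give w3 = 1 and 1 give w3 = 0.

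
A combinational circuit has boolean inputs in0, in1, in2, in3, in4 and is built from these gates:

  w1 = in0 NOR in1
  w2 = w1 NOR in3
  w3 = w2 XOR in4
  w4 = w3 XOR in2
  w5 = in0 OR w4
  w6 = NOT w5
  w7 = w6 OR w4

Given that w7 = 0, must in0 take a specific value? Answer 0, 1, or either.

1

w7 = w6 OR w4 must be 0, so both w6 = 0 and w4 = 0.
Every assignment with w7 = 0 has in0 = 1; there are 8 such assignment(s).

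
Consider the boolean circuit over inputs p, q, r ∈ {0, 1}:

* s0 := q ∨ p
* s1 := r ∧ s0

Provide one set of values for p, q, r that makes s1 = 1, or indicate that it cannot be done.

Check with p=1, q=1, r=1:
s0 = q ∨ p = 1 ∨ 1 = 1
s1 = r ∧ s0 = 1 ∧ 1 = 1
So s1 = 1 as required.

p=1, q=1, r=1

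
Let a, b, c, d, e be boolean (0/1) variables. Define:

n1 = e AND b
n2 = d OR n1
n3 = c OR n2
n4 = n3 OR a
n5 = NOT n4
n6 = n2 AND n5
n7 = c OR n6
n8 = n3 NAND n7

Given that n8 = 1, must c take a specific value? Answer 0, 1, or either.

0

n8 = n3 NAND n7 must be 1, so at least one of n3, n7 is 0.
Every assignment with n8 = 1 has c = 0; there are 16 such assignment(s).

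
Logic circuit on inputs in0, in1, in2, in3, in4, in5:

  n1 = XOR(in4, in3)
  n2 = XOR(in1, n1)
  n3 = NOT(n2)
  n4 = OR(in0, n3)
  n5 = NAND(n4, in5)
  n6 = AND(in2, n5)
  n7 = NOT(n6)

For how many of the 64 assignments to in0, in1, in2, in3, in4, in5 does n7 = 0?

20

n7 = NOT(n6) must be 0, so n6 = 1.
n6 = AND(in2, n5) must be 1, so both in2 = 1 and n5 = 1.
Enumerating the 64 input combinations, 20 give n7 = 0 and 44 give n7 = 1.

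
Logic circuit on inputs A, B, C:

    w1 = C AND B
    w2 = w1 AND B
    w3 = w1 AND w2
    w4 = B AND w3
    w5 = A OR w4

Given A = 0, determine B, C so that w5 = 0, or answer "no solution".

w5 = A OR w4 must be 0, so both A = 0 and w4 = 0.
w4 = B AND w3 must be 0, so at least one of B, w3 is 0.
Check with A = 0 and B=0, C=0:
w1 = C AND B = 0 AND 0 = 0
w2 = w1 AND B = 0 AND 0 = 0
w3 = w1 AND w2 = 0 AND 0 = 0
w4 = B AND w3 = 0 AND 0 = 0
w5 = A OR w4 = 0 OR 0 = 0
So w5 = 0.

B=0, C=0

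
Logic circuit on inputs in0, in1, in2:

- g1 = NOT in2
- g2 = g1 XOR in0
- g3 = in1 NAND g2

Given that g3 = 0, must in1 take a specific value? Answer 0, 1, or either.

1

g3 = in1 NAND g2 must be 0, so both in1 = 1 and g2 = 1.
g2 = g1 XOR in0 must be 1, so g1 and in0 differ.
Every assignment with g3 = 0 has in1 = 1; there are 2 such assignment(s).
  in0=0, in1=1, in2=0
  in0=1, in1=1, in2=1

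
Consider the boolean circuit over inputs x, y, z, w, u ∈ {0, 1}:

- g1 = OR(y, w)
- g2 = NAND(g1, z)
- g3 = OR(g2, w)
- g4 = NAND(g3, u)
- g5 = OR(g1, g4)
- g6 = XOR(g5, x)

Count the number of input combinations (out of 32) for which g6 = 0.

16

g6 = XOR(g5, x) must be 0, so g5 and x are equal.
Enumerating the 32 input combinations, 16 give g6 = 0 and 16 give g6 = 1.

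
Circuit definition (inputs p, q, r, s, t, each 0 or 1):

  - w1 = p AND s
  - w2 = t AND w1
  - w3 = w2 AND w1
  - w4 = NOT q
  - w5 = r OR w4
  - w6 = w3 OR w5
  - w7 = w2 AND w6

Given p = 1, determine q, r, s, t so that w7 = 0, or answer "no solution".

w7 = w2 AND w6 must be 0, so at least one of w2, w6 is 0.
Check with p = 1 and q=0, r=0, s=0, t=1:
w1 = p AND s = 1 AND 0 = 0
w2 = t AND w1 = 1 AND 0 = 0
w3 = w2 AND w1 = 0 AND 0 = 0
w4 = NOT q = NOT 0 = 1
w5 = r OR w4 = 0 OR 1 = 1
w6 = w3 OR w5 = 0 OR 1 = 1
w7 = w2 AND w6 = 0 AND 1 = 0
So w7 = 0.

q=0 r=0 s=0 t=1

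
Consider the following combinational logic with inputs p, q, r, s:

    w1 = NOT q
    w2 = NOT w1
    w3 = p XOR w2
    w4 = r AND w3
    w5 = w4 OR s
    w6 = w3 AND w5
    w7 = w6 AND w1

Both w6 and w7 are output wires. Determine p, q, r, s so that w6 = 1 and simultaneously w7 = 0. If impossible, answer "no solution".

p=0, q=1, r=0, s=1

Check with p=0, q=1, r=0, s=1:
w1 = NOT q = NOT 1 = 0
w2 = NOT w1 = NOT 0 = 1
w3 = p XOR w2 = 0 XOR 1 = 1
w4 = r AND w3 = 0 AND 1 = 0
w5 = w4 OR s = 0 OR 1 = 1
w6 = w3 AND w5 = 1 AND 1 = 1
w7 = w6 AND w1 = 1 AND 0 = 0
So w6 = 1 and w7 = 0.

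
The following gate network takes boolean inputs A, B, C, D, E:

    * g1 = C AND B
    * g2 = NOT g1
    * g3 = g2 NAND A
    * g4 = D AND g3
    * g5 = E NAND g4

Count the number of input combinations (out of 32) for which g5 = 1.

g5 = E NAND g4 must be 1, so at least one of E, g4 is 0.
Enumerating the 32 input combinations, 27 give g5 = 1 and 5 give g5 = 0.

27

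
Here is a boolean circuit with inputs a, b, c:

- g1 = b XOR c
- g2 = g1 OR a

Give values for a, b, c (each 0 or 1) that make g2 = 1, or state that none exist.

g2 = g1 OR a must be 1, so at least one of g1, a is 1.
Check with a=1, b=0, c=0:
g1 = b XOR c = 0 XOR 0 = 0
g2 = g1 OR a = 0 OR 1 = 1
So g2 = 1 as required.

a=1, b=0, c=0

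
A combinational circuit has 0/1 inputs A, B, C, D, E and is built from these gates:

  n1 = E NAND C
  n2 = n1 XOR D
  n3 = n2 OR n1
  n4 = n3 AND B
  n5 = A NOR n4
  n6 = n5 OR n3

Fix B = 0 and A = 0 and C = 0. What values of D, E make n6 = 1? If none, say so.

D=1, E=0

Check with B = 0 and A = 0 and C = 0 and D=1, E=0:
n1 = E NAND C = 0 NAND 0 = 1
n2 = n1 XOR D = 1 XOR 1 = 0
n3 = n2 OR n1 = 0 OR 1 = 1
n4 = n3 AND B = 1 AND 0 = 0
n5 = A NOR n4 = 0 NOR 0 = 1
n6 = n5 OR n3 = 1 OR 1 = 1
So n6 = 1.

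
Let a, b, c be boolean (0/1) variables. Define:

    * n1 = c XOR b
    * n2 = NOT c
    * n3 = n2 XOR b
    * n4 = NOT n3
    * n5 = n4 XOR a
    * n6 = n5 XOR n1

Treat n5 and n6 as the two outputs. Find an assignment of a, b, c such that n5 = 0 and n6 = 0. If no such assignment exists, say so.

Check with a=0 b=1 c=1:
n1 = c XOR b = 1 XOR 1 = 0
n2 = NOT c = NOT 1 = 0
n3 = n2 XOR b = 0 XOR 1 = 1
n4 = NOT n3 = NOT 1 = 0
n5 = n4 XOR a = 0 XOR 0 = 0
n6 = n5 XOR n1 = 0 XOR 0 = 0
So n5 = 0 and n6 = 0.

a=0 b=1 c=1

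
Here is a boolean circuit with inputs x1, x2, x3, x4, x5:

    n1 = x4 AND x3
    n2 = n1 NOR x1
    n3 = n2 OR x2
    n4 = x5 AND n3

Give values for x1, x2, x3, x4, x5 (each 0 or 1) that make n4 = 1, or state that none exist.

n4 = x5 AND n3 must be 1, so both x5 = 1 and n3 = 1.
Check with x1=0, x2=1, x3=0, x4=0, x5=1:
n1 = x4 AND x3 = 0 AND 0 = 0
n2 = n1 NOR x1 = 0 NOR 0 = 1
n3 = n2 OR x2 = 1 OR 1 = 1
n4 = x5 AND n3 = 1 AND 1 = 1
So n4 = 1 as required.

x1=0, x2=1, x3=0, x4=0, x5=1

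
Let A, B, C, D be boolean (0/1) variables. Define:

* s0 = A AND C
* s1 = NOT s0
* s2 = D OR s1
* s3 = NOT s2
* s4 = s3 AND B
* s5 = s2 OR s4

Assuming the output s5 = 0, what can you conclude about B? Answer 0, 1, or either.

0

s5 = s2 OR s4 must be 0, so both s2 = 0 and s4 = 0.
Every assignment with s5 = 0 has B = 0; there are 1 such assignment(s).
  A=1, B=0, C=1, D=0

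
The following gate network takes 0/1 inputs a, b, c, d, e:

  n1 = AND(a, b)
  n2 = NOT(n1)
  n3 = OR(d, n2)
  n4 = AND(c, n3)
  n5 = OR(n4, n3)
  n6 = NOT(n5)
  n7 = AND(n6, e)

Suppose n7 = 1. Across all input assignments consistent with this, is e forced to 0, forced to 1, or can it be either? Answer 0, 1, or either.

n7 = AND(n6, e) must be 1, so both n6 = 1 and e = 1.
Every assignment with n7 = 1 has e = 1; there are 2 such assignment(s).
  a=1, b=1, c=0, d=0, e=1
  a=1, b=1, c=1, d=0, e=1

1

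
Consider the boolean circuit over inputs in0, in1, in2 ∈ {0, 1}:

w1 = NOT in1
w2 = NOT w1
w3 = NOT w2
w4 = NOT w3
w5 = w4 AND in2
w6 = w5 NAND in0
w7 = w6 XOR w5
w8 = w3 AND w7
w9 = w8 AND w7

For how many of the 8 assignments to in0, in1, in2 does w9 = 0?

w9 = w8 AND w7 must be 0, so at least one of w8, w7 is 0.
Satisfying assignments:
  in0=0, in1=1, in2=0
  in0=0, in1=1, in2=1
  in0=1, in1=1, in2=0
  in0=1, in1=1, in2=1

4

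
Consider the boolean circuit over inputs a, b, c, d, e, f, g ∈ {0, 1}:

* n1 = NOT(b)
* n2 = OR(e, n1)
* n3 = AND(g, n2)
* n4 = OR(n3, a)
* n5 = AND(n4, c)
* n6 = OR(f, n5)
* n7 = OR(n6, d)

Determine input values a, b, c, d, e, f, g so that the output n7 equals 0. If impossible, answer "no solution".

Check with a=0 b=0 c=1 d=0 e=0 f=0 g=0:
n1 = NOT(b) = NOT 0 = 1
n2 = OR(e, n1) = OR(0, 1) = 1
n3 = AND(g, n2) = AND(0, 1) = 0
n4 = OR(n3, a) = OR(0, 0) = 0
n5 = AND(n4, c) = AND(0, 1) = 0
n6 = OR(f, n5) = OR(0, 0) = 0
n7 = OR(n6, d) = OR(0, 0) = 0
So n7 = 0 as required.

a=0 b=0 c=1 d=0 e=0 f=0 g=0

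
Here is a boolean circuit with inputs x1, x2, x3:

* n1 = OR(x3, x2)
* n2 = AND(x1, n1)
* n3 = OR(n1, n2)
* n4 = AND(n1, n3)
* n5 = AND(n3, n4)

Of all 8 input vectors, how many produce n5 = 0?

n5 = AND(n3, n4) must be 0, so at least one of n3, n4 is 0.
Satisfying assignments:
  x1=0, x2=0, x3=0
  x1=1, x2=0, x3=0

2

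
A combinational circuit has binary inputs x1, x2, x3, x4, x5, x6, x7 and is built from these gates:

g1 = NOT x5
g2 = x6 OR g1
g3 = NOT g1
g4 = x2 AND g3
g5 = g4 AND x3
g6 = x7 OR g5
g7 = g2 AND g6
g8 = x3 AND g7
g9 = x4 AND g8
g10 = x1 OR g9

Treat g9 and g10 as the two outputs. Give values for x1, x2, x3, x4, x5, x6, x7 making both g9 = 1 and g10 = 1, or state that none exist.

x1=0, x2=1, x3=1, x4=1, x5=1, x6=1, x7=0

Check with x1=0, x2=1, x3=1, x4=1, x5=1, x6=1, x7=0:
g1 = NOT x5 = NOT 1 = 0
g2 = x6 OR g1 = 1 OR 0 = 1
g3 = NOT g1 = NOT 0 = 1
g4 = x2 AND g3 = 1 AND 1 = 1
g5 = g4 AND x3 = 1 AND 1 = 1
g6 = x7 OR g5 = 0 OR 1 = 1
g7 = g2 AND g6 = 1 AND 1 = 1
g8 = x3 AND g7 = 1 AND 1 = 1
g9 = x4 AND g8 = 1 AND 1 = 1
g10 = x1 OR g9 = 0 OR 1 = 1
So g9 = 1 and g10 = 1.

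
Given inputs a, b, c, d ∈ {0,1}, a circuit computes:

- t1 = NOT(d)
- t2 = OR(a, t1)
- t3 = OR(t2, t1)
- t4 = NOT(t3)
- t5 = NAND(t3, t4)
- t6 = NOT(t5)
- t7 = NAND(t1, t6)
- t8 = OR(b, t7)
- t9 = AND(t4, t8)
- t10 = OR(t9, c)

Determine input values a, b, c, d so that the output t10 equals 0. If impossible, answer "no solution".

Check with a=1, b=1, c=0, d=0:
t1 = NOT(d) = NOT 0 = 1
t2 = OR(a, t1) = OR(1, 1) = 1
t3 = OR(t2, t1) = OR(1, 1) = 1
t4 = NOT(t3) = NOT 1 = 0
t5 = NAND(t3, t4) = NAND(1, 0) = 1
t6 = NOT(t5) = NOT 1 = 0
t7 = NAND(t1, t6) = NAND(1, 0) = 1
t8 = OR(b, t7) = OR(1, 1) = 1
t9 = AND(t4, t8) = AND(0, 1) = 0
t10 = OR(t9, c) = OR(0, 0) = 0
So t10 = 0 as required.

a=1, b=1, c=0, d=0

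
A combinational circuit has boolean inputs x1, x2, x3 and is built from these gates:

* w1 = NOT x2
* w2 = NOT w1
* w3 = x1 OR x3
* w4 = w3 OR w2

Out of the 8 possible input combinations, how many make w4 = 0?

w4 = w3 OR w2 must be 0, so both w3 = 0 and w2 = 0.
w3 = x1 OR x3 must be 0, so both x1 = 0 and x3 = 0.
Satisfying assignments:
  x1=0, x2=0, x3=0

1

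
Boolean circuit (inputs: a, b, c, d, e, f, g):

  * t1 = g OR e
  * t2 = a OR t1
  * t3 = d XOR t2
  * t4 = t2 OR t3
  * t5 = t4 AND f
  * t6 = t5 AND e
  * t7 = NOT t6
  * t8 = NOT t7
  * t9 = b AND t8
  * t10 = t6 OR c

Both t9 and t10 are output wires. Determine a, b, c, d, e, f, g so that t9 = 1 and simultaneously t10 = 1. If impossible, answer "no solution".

Check with a=1, b=1, c=0, d=1, e=1, f=1, g=1:
t1 = g OR e = 1 OR 1 = 1
t2 = a OR t1 = 1 OR 1 = 1
t3 = d XOR t2 = 1 XOR 1 = 0
t4 = t2 OR t3 = 1 OR 0 = 1
t5 = t4 AND f = 1 AND 1 = 1
t6 = t5 AND e = 1 AND 1 = 1
t7 = NOT t6 = NOT 1 = 0
t8 = NOT t7 = NOT 0 = 1
t9 = b AND t8 = 1 AND 1 = 1
t10 = t6 OR c = 1 OR 0 = 1
So t9 = 1 and t10 = 1.

a=1, b=1, c=0, d=1, e=1, f=1, g=1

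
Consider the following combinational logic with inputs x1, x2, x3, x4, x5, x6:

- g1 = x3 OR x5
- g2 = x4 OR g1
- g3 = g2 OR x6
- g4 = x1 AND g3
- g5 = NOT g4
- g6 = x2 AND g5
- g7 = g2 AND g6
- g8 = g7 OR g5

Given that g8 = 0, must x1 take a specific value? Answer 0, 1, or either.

1

g8 = g7 OR g5 must be 0, so both g7 = 0 and g5 = 0.
g7 = g2 AND g6 must be 0, so at least one of g2, g6 is 0.
Every assignment with g8 = 0 has x1 = 1; there are 30 such assignment(s).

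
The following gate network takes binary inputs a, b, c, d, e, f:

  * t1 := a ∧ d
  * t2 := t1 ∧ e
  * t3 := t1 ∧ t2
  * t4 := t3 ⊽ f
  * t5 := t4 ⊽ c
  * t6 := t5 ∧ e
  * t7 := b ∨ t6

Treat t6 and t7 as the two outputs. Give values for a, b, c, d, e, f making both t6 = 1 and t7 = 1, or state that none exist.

Check with a=1, b=0, c=0, d=1, e=1, f=0:
t1 = a ∧ d = 1 ∧ 1 = 1
t2 = t1 ∧ e = 1 ∧ 1 = 1
t3 = t1 ∧ t2 = 1 ∧ 1 = 1
t4 = t3 ⊽ f = 1 ⊽ 0 = 0
t5 = t4 ⊽ c = 0 ⊽ 0 = 1
t6 = t5 ∧ e = 1 ∧ 1 = 1
t7 = b ∨ t6 = 0 ∨ 1 = 1
So t6 = 1 and t7 = 1.

a=1, b=0, c=0, d=1, e=1, f=0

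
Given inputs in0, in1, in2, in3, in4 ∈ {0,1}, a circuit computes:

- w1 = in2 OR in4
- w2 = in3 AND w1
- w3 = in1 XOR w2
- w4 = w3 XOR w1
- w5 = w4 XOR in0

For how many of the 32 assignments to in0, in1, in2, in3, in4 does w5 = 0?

w5 = w4 XOR in0 must be 0, so w4 and in0 are equal.
Enumerating the 32 input combinations, 16 give w5 = 0 and 16 give w5 = 1.

16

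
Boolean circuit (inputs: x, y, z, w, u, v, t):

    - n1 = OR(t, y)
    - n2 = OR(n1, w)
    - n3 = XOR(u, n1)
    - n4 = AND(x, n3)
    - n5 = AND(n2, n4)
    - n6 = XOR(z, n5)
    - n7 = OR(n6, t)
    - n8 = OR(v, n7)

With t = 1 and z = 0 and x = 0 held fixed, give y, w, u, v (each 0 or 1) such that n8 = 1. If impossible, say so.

Check with t = 1 and z = 0 and x = 0 and y=1, w=0, u=1, v=1:
n1 = OR(t, y) = OR(1, 1) = 1
n2 = OR(n1, w) = OR(1, 0) = 1
n3 = XOR(u, n1) = XOR(1, 1) = 0
n4 = AND(x, n3) = AND(0, 0) = 0
n5 = AND(n2, n4) = AND(1, 0) = 0
n6 = XOR(z, n5) = XOR(0, 0) = 0
n7 = OR(n6, t) = OR(0, 1) = 1
n8 = OR(v, n7) = OR(1, 1) = 1
So n8 = 1.

y=1, w=0, u=1, v=1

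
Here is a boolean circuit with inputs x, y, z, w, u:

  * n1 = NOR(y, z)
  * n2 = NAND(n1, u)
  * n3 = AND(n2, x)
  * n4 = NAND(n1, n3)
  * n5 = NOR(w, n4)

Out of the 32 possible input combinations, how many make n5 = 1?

n5 = NOR(w, n4) must be 1, so both w = 0 and n4 = 0.
Satisfying assignments:
  x=1, y=0, z=0, w=0, u=0

1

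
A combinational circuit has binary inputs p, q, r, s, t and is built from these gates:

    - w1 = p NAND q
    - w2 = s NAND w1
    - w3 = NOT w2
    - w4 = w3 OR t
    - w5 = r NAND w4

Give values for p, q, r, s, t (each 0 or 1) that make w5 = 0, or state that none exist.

w5 = r NAND w4 must be 0, so both r = 1 and w4 = 1.
w4 = w3 OR t must be 1, so at least one of w3, t is 1.
Check with p=1, q=0, r=1, s=1, t=1:
w1 = p NAND q = 1 NAND 0 = 1
w2 = s NAND w1 = 1 NAND 1 = 0
w3 = NOT w2 = NOT 0 = 1
w4 = w3 OR t = 1 OR 1 = 1
w5 = r NAND w4 = 1 NAND 1 = 0
So w5 = 0 as required.

p=1, q=0, r=1, s=1, t=1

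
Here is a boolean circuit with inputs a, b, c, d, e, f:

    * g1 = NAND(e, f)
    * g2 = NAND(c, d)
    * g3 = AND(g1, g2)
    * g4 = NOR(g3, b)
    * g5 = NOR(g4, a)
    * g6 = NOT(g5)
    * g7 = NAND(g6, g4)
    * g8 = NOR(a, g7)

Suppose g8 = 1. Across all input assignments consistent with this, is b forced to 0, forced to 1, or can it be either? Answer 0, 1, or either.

0

g8 = NOR(a, g7) must be 1, so both a = 0 and g7 = 0.
g7 = NAND(g6, g4) must be 0, so both g6 = 1 and g4 = 1.
Every assignment with g8 = 1 has b = 0; there are 7 such assignment(s).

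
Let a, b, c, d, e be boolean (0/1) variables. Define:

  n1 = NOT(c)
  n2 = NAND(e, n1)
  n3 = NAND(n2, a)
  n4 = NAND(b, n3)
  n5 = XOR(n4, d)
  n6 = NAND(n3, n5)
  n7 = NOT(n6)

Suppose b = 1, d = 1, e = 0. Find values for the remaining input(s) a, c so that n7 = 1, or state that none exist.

Check with b = 1, d = 1, e = 0 and a=0, c=0:
n1 = NOT(c) = NOT 0 = 1
n2 = NAND(e, n1) = NAND(0, 1) = 1
n3 = NAND(n2, a) = NAND(1, 0) = 1
n4 = NAND(b, n3) = NAND(1, 1) = 0
n5 = XOR(n4, d) = XOR(0, 1) = 1
n6 = NAND(n3, n5) = NAND(1, 1) = 0
n7 = NOT(n6) = NOT 0 = 1
So n7 = 1.

a=0, c=0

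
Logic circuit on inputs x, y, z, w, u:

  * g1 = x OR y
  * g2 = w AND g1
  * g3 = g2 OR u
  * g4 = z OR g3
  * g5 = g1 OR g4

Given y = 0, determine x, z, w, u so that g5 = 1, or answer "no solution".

g5 = g1 OR g4 must be 1, so at least one of g1, g4 is 1.
Check with y = 0 and x=0, z=1, w=1, u=0:
g1 = x OR y = 0 OR 0 = 0
g2 = w AND g1 = 1 AND 0 = 0
g3 = g2 OR u = 0 OR 0 = 0
g4 = z OR g3 = 1 OR 0 = 1
g5 = g1 OR g4 = 0 OR 1 = 1
So g5 = 1.

x=0, z=1, w=1, u=0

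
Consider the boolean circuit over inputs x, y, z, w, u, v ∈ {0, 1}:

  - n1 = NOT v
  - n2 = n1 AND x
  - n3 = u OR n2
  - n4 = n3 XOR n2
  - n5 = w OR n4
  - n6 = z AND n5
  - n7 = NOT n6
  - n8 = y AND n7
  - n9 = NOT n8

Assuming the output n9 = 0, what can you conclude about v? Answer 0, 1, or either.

either

Both values of v occur among assignments with n9 = 0:
  v=0: x=0, y=1, z=0, w=0, u=0, v=0
  v=1: x=0, y=1, z=0, w=0, u=0, v=1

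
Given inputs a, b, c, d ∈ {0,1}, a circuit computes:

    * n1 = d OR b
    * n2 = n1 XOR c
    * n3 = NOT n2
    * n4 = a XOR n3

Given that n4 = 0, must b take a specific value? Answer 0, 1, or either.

Both values of b occur among assignments with n4 = 0:
  b=0: a=0, b=0, c=0, d=1
  b=1: a=0, b=1, c=0, d=0

either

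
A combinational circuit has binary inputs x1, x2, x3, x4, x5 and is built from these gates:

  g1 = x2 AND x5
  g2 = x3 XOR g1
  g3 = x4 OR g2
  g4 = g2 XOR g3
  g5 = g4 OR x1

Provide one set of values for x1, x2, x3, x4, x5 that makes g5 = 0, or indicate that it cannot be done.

x1=0, x2=0, x3=1, x4=1, x5=1

g5 = g4 OR x1 must be 0, so both g4 = 0 and x1 = 0.
g4 = g2 XOR g3 must be 0, so g2 and g3 are equal.
Check with x1=0, x2=0, x3=1, x4=1, x5=1:
g1 = x2 AND x5 = 0 AND 1 = 0
g2 = x3 XOR g1 = 1 XOR 0 = 1
g3 = x4 OR g2 = 1 OR 1 = 1
g4 = g2 XOR g3 = 1 XOR 1 = 0
g5 = g4 OR x1 = 0 OR 0 = 0
So g5 = 0 as required.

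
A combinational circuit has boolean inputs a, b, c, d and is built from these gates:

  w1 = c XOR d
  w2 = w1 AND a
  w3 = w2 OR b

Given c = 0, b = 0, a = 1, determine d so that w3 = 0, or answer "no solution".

Check with c = 0, b = 0, a = 1 and d=0:
w1 = c XOR d = 0 XOR 0 = 0
w2 = w1 AND a = 0 AND 1 = 0
w3 = w2 OR b = 0 OR 0 = 0
So w3 = 0.

d=0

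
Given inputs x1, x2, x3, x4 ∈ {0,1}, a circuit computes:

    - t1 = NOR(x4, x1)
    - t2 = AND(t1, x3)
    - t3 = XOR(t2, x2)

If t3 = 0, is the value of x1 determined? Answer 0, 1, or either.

either

Both values of x1 occur among assignments with t3 = 0:
  x1=0: x1=0, x2=0, x3=0, x4=0
  x1=1: x1=1, x2=0, x3=0, x4=0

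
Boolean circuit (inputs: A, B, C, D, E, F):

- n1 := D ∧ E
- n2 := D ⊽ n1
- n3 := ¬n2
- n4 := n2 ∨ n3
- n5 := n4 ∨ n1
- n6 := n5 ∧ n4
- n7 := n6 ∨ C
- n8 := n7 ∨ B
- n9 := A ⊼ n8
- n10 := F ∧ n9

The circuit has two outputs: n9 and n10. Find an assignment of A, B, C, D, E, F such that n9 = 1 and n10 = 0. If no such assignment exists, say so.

Check with A=0, B=0, C=1, D=0, E=0, F=0:
n1 = D ∧ E = 0 ∧ 0 = 0
n2 = D ⊽ n1 = 0 ⊽ 0 = 1
n3 = ¬n2 = ¬1 = 0
n4 = n2 ∨ n3 = 1 ∨ 0 = 1
n5 = n4 ∨ n1 = 1 ∨ 0 = 1
n6 = n5 ∧ n4 = 1 ∧ 1 = 1
n7 = n6 ∨ C = 1 ∨ 1 = 1
n8 = n7 ∨ B = 1 ∨ 0 = 1
n9 = A ⊼ n8 = 0 ⊼ 1 = 1
n10 = F ∧ n9 = 0 ∧ 1 = 0
So n9 = 1 and n10 = 0.

A=0, B=0, C=1, D=0, E=0, F=0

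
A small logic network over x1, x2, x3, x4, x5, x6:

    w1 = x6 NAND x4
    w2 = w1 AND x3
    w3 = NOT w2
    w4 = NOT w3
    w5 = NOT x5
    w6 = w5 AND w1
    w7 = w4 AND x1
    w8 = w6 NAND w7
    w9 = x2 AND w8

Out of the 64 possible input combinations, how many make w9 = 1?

29

w9 = x2 AND w8 must be 1, so both x2 = 1 and w8 = 1.
Enumerating the 64 input combinations, 29 give w9 = 1 and 35 give w9 = 0.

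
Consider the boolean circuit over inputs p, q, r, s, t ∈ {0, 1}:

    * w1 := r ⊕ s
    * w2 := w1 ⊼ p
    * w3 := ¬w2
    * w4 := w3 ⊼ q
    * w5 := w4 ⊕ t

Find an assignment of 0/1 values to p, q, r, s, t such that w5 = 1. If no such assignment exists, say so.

p=1, q=0, r=1, s=0, t=0

w5 = w4 ⊕ t must be 1, so w4 and t differ.
Check with p=1, q=0, r=1, s=0, t=0:
w1 = r ⊕ s = 1 ⊕ 0 = 1
w2 = w1 ⊼ p = 1 ⊼ 1 = 0
w3 = ¬w2 = ¬0 = 1
w4 = w3 ⊼ q = 1 ⊼ 0 = 1
w5 = w4 ⊕ t = 1 ⊕ 0 = 1
So w5 = 1 as required.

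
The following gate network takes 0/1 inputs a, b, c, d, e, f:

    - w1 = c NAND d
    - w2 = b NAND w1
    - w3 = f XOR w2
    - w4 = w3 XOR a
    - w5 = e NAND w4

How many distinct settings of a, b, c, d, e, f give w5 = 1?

w5 = e NAND w4 must be 1, so at least one of e, w4 is 0.
Enumerating the 64 input combinations, 48 give w5 = 1 and 16 give w5 = 0.

48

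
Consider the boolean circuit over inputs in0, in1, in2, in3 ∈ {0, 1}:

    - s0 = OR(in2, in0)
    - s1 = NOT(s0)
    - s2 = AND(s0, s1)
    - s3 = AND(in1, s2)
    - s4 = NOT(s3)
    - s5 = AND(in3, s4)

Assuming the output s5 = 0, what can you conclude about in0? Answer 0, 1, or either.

Both values of in0 occur among assignments with s5 = 0:
  in0=0: in0=0, in1=0, in2=0, in3=0
  in0=1: in0=1, in1=0, in2=0, in3=0

either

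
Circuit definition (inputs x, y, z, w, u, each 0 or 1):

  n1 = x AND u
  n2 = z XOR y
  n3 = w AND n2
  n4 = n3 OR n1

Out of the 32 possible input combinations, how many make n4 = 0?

18

n4 = n3 OR n1 must be 0, so both n3 = 0 and n1 = 0.
n3 = w AND n2 must be 0, so at least one of w, n2 is 0.
n1 = x AND u must be 0, so at least one of x, u is 0.
Enumerating the 32 input combinations, 18 give n4 = 0 and 14 give n4 = 1.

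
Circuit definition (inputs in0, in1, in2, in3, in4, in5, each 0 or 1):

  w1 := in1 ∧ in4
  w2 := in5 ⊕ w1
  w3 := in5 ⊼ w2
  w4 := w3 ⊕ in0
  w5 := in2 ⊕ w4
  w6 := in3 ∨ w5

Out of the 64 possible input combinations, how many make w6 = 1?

48

w6 = in3 ∨ w5 must be 1, so at least one of in3, w5 is 1.
Enumerating the 64 input combinations, 48 give w6 = 1 and 16 give w6 = 0.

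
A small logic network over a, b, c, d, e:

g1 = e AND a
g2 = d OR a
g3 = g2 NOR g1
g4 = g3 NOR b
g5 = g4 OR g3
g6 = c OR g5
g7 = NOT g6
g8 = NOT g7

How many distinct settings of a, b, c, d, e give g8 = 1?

26

g8 = NOT g7 must be 1, so g7 = 0.
Enumerating the 32 input combinations, 26 give g8 = 1 and 6 give g8 = 0.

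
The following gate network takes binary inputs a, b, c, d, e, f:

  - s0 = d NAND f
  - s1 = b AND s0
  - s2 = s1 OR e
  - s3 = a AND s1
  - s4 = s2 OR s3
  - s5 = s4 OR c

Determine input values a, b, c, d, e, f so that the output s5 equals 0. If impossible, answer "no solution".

s5 = s4 OR c must be 0, so both s4 = 0 and c = 0.
s4 = s2 OR s3 must be 0, so both s2 = 0 and s3 = 0.
Check with a=0, b=0, c=0, d=1, e=0, f=0:
s0 = d NAND f = 1 NAND 0 = 1
s1 = b AND s0 = 0 AND 1 = 0
s2 = s1 OR e = 0 OR 0 = 0
s3 = a AND s1 = 0 AND 0 = 0
s4 = s2 OR s3 = 0 OR 0 = 0
s5 = s4 OR c = 0 OR 0 = 0
So s5 = 0 as required.

a=0, b=0, c=0, d=1, e=0, f=0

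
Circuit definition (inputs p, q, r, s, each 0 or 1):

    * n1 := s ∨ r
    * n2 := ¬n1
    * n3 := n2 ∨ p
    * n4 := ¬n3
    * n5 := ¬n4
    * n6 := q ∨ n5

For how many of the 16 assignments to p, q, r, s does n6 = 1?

13

n6 = q ∨ n5 must be 1, so at least one of q, n5 is 1.
Enumerating the 16 input combinations, 13 give n6 = 1 and 3 give n6 = 0.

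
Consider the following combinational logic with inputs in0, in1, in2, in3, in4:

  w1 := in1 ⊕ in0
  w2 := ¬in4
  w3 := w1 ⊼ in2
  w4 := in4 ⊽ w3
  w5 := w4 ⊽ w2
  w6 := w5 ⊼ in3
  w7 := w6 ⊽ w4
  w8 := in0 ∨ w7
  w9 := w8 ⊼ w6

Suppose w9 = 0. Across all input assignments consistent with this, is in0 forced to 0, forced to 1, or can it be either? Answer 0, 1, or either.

w9 = w8 ⊼ w6 must be 0, so both w8 = 1 and w6 = 1.
w8 = in0 ∨ w7 must be 1, so at least one of in0, w7 is 1.
Every assignment with w9 = 0 has in0 = 1; there are 12 such assignment(s).

1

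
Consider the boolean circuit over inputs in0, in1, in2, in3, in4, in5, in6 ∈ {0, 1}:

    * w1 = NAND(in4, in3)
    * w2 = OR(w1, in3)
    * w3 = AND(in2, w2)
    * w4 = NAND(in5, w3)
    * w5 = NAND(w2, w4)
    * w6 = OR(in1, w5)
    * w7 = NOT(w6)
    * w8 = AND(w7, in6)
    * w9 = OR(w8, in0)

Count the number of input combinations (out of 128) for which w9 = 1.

76

w9 = OR(w8, in0) must be 1, so at least one of w8, in0 is 1.
Enumerating the 128 input combinations, 76 give w9 = 1 and 52 give w9 = 0.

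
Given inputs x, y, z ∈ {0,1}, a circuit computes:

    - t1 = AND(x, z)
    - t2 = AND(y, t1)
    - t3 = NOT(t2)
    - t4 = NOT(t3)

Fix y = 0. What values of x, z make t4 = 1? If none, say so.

With y = 0 fixed, none of the 4 settings of x, z give t4 = 1.
For example, with x=1, z=0:
t1 = AND(x, z) = AND(1, 0) = 0
t2 = AND(y, t1) = AND(0, 0) = 0
t3 = NOT(t2) = NOT 0 = 1
t4 = NOT(t3) = NOT 1 = 0
giving t4 = 0 ≠ 1.

no solution exists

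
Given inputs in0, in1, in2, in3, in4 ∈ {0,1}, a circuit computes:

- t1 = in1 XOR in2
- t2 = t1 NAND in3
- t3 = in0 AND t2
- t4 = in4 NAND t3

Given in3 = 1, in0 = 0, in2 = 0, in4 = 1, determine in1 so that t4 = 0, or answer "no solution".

With in3 = 1, in0 = 0, in2 = 0, in4 = 1 fixed, none of the 2 settings of in1 give t4 = 0.
For example, with in1=0:
t1 = in1 XOR in2 = 0 XOR 0 = 0
t2 = t1 NAND in3 = 0 NAND 1 = 1
t3 = in0 AND t2 = 0 AND 1 = 0
t4 = in4 NAND t3 = 1 NAND 0 = 1
giving t4 = 1 ≠ 0.

no solution exists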